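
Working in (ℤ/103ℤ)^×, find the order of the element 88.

The order of 88 must divide φ(103) = 103 − 1 = 102 = 2 · 3 · 17.
Divisors of 102: 1, 2, 3, 6, 17, 34, 51, 102.
Compute 88^d (mod 103) for the divisors d until we hit 1:
88^1 ≡ 88
88^2 ≡ 19
88^3 ≡ 24
88^6 ≡ 61
88^17 ≡ 57
88^34 ≡ 56
88^51 ≡ 102
88^102 ≡ 1
So ord_103(88) = 102.

102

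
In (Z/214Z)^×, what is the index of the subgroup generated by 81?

Since 81 ∈ (Z/214Z)^×, its order divides φ(214) = φ(2)·φ(107) = 1·106 = 106 = 2 · 53.
Divisors of 106: 1, 2, 53, 106.
Evaluate successive powers at the divisors of 106:
81^1 ≡ 81
81^2 ≡ 141
81^53 ≡ 1
So ord_214(81) = 53, hence |⟨81⟩| = 53.
Index = |(Z/214Z)^×| / |⟨81⟩| = 106 / 53 = 2.

2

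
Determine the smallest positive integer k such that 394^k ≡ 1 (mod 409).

Since 394 ∈ (Z/409Z)^×, its order divides φ(409) = 409 − 1 = 408 = 2^3 · 3 · 17.
Divisors of 408: 1, 2, 3, 4, 6, 8, 12, 17, 24, 34, 51, 68, 102, 136, 204, 408.
Check 394^d mod 409 for each divisor in increasing order:
394^1 ≡ 394
394^2 ≡ 225
394^3 ≡ 306
394^4 ≡ 318
394^6 ≡ 384
394^8 ≡ 101
394^12 ≡ 216
394^17 ≡ 360
394^24 ≡ 30
394^34 ≡ 356
394^51 ≡ 143
394^68 ≡ 355
394^102 ≡ 408
394^136 ≡ 53
394^204 ≡ 1
Hence ord(394) = 204.

204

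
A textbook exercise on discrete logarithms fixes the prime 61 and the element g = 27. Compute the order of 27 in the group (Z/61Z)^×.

10

By Lagrange's theorem, ord_61(27) divides φ(61) = 61 − 1 = 60 = 2^2 · 3 · 5.
Divisors of 60: 1, 2, 3, 4, 5, 6, 10, 12, 15, 20, 30, 60.
Evaluate successive powers at the divisors of 60:
27^1 ≡ 27 (mod 61)
27^2 ≡ 58 (mod 61)
27^3 ≡ 41 (mod 61)
27^4 ≡ 9 (mod 61)
27^5 ≡ 60 (mod 61)
27^6 ≡ 34 (mod 61)
27^10 ≡ 1 (mod 61) ✓
So ord_61(27) = 10.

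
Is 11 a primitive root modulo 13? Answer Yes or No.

Yes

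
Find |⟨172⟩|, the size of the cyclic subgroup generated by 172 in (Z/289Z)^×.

136

By Lagrange's theorem, ord_289(172) divides φ(289) = φ(17^2) = 17·(17−1) = 272 = 2^4 · 17.
Divisors of 272: 1, 2, 4, 8, 16, 17, 34, 68, 136, 272.
Test each divisor d:
172^1 ≡ 172
172^2 ≡ 106
172^4 ≡ 254
172^8 ≡ 69
172^16 ≡ 137
172^17 ≡ 155
172^34 ≡ 38
172^68 ≡ 288
172^136 ≡ 1
Therefore the multiplicative order of 172 modulo 289 is 136.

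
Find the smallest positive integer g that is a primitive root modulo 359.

7

φ(359) = 359 − 1 = 358 = 2 · 179.
Test candidates g = 2, 3, … against the prime factors q ∈ {2, 179} of φ(359): g is a generator iff g^(358/q) ≢ 1 for every such q.
g = 2: 2^179 ≡ 1 — hits 1, so not a primitive root.
g = 3: 3^179 ≡ 1 — hits 1, so not a primitive root.
g = 4: 4^179 ≡ 1 — hits 1, so not a primitive root.
g = 5: 5^179 ≡ 1 — hits 1, so not a primitive root.
g = 6: 6^179 ≡ 1 — hits 1, so not a primitive root.
g = 7: 7^179 ≡ 358; 7^2 ≡ 49 — none is 1, so 7 is a primitive root.
Hence the least primitive root of 359 is 7.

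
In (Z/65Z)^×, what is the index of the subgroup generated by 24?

4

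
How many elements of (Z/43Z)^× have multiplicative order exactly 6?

2

φ(43) = 43 − 1 = 42 = 2 · 3 · 7.
In a cyclic group of order 42, there are φ(d) elements of order d for each divisor d of 42, and zero for non-divisors.
6 = 2 · 3 divides 42, and φ(6) = 2.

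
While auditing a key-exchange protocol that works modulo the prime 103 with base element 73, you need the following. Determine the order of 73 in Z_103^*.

Since 73 ∈ (Z/103Z)^×, its order divides φ(103) = 103 − 1 = 102 = 2 · 3 · 17.
Divisors of 102: 1, 2, 3, 6, 17, 34, 51, 102.
Test each divisor d:
73^1 ≡ 73 (mod 103)
73^2 ≡ 76 (mod 103)
73^3 ≡ 89 (mod 103)
73^6 ≡ 93 (mod 103)
73^17 ≡ 102 (mod 103)
73^34 ≡ 1 (mod 103) ✓
Therefore the multiplicative order of 73 modulo 103 is 34.

34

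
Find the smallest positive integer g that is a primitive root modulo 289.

3

φ(289) = φ(17^2) = 17·(17−1) = 272 = 2^4 · 17.
Test candidates g = 2, 3, … against the prime factors q ∈ {2, 17} of φ(289): g is a generator iff g^(272/q) ≢ 1 for every such q.
g = 2: 2^136 ≡ 1 — hits 1, so not a primitive root.
g = 3: 3^136 ≡ 288; 3^16 ≡ 171 — none is 1, so 3 is a primitive root.
Hence the least primitive root of 289 is 3.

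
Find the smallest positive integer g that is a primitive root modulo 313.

10

φ(313) = 313 − 1 = 312 = 2^3 · 3 · 13.
Test candidates g = 2, 3, … against the prime factors q ∈ {2, 3, 13} of φ(313): g is a generator iff g^(312/q) ≢ 1 for every such q.
g = 2: 2^156 ≡ 1 — hits 1, so not a primitive root.
g = 3: 3^156 ≡ 1 — hits 1, so not a primitive root.
g = 4: 4^156 ≡ 1 — hits 1, so not a primitive root.
g = 5: 5^156 ≡ 312; 5^104 ≡ 1 — hits 1, so not a primitive root.
g = 6: 6^156 ≡ 1 — hits 1, so not a primitive root.
g = 7: 7^156 ≡ 312; 7^104 ≡ 1 — hits 1, so not a primitive root.
g = 8: 8^156 ≡ 1 — hits 1, so not a primitive root.
g = 9: 9^156 ≡ 1 — hits 1, so not a primitive root.
g = 10: 10^156 ≡ 312; 10^104 ≡ 214; 10^24 ≡ 103 — none is 1, so 10 is a primitive root.
The smallest primitive root modulo 313 is 10.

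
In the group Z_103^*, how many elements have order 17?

16

φ(103) = 103 − 1 = 102 = 2 · 3 · 17.
In a cyclic group of order 102, there are φ(d) elements of order d for each divisor d of 102, and zero for non-divisors.
17 | 102, and φ(17) = 17 − 1 = 16.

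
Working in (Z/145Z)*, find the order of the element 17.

4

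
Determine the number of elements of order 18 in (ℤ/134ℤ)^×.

φ(134) = φ(2)·φ(67) = 1·66 = 66 = 2 · 3 · 11.
In a cyclic group of order 66, there are φ(d) elements of order d for each divisor d of 66, and zero for non-divisors.
Here 66 is not a multiple of 18, so there are no elements of order 18.

0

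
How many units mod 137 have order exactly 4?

2

φ(137) = 137 − 1 = 136 = 2^3 · 17.
In a cyclic group of order 136, there are φ(d) elements of order d for each divisor d of 136, and zero for non-divisors.
4 = 2^2 divides 136, and φ(4) = 2.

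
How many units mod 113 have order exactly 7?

6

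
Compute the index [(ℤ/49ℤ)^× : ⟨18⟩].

By Lagrange's theorem, ord_49(18) divides φ(49) = φ(7^2) = 7·(7−1) = 42 = 2 · 3 · 7.
Divisors of 42: 1, 2, 3, 6, 7, 14, 21, 42.
Compute 18^d (mod 49) for the divisors d until we hit 1:
18^1 ≡ 18
18^2 ≡ 30
18^3 ≡ 1
So ord_49(18) = 3, hence |⟨18⟩| = 3.
Index = |(Z/49Z)^×| / |⟨18⟩| = 42 / 3 = 14.

14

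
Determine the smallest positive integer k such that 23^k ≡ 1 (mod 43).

ord(23) | φ(43) = 43 − 1 = 42 = 2 · 3 · 7.
Divisors of 42: 1, 2, 3, 6, 7, 14, 21, 42.
Test each divisor d:
23^1 ≡ 23 (mod 43)
23^2 ≡ 13 (mod 43)
23^3 ≡ 41 (mod 43)
23^6 ≡ 4 (mod 43)
23^7 ≡ 6 (mod 43)
23^14 ≡ 36 (mod 43)
23^21 ≡ 1 (mod 43) ✓
So ord_43(23) = 21.

21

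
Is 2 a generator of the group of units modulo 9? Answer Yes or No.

φ(9) = φ(3^2) = 3·(3−1) = 6 = 2 · 3.
It suffices to check that the order of 2 is not a proper divisor of 6: compute 2^(6/q) for q ∈ {2, 3}.
2^3 ≡ 8 (mod 9)  [q = 2: ≢ 1 ✓]
2^2 ≡ 4 (mod 9)  [q = 3: ≢ 1 ✓]
All checks pass, so 2 has order 6 and is a primitive root modulo 9.

Yes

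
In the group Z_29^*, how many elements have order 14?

6

φ(29) = 29 − 1 = 28 = 2^2 · 7.
Since (Z/29Z)^× is cyclic of order 28, the number of elements of order d is φ(d) when d | 28 and 0 otherwise.
14 = 2 · 7 divides 28, and φ(14) = 6.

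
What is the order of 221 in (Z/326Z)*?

3

Since 221 ∈ (Z/326Z)^×, its order divides φ(326) = φ(2)·φ(163) = 1·162 = 162 = 2 · 3^4.
Divisors of 162: 1, 2, 3, 6, 9, 18, 27, 54, 81, 162.
Check 221^d mod 326 for each divisor in increasing order:
221^1 ≡ 221 (mod 326)
221^2 ≡ 267 (mod 326)
221^3 ≡ 1 (mod 326) ✓
The smallest such exponent is 3, so the order of 221 is 3.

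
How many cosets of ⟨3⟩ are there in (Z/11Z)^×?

2

ord(3) | φ(11) = 11 − 1 = 10 = 2 · 5.
Divisors of 10: 1, 2, 5, 10.
Check 3^d mod 11 for each divisor in increasing order:
3^1 ≡ 3 (mod 11)
3^2 ≡ 9 (mod 11)
3^5 ≡ 1 (mod 11) ✓
Thus |⟨3⟩| = ord(3) = 5.
[(Z/11Z)^× : ⟨3⟩] = 10/5 = 2.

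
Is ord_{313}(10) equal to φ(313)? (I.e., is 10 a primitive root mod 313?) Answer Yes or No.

Yes

φ(313) = 313 − 1 = 312 = 2^3 · 3 · 13.
10 is a primitive root mod 313 iff 10^(φ(313)/q) ≢ 1 for every prime q | φ(313), i.e. q ∈ {2, 3, 13}.
10^156 ≡ 312 (mod 313)  [q = 2: ≢ 1 ✓]
10^104 ≡ 214 (mod 313)  [q = 3: ≢ 1 ✓]
10^24 ≡ 103 (mod 313)  [q = 13: ≢ 1 ✓]
All checks pass, so 10 has order 312 and is a primitive root modulo 313.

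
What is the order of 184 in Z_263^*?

131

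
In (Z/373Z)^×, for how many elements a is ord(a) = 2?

φ(373) = 373 − 1 = 372 = 2^2 · 3 · 31.
(Z/373Z)^× is cyclic (|G| = 372); a cyclic group of order m has exactly φ(d) elements of each order d | m, and none otherwise.
2 | 372, and φ(2) = 2 − 1 = 1.

1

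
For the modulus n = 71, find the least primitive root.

7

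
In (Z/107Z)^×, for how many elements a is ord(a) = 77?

φ(107) = 107 − 1 = 106 = 2 · 53.
(Z/107Z)^× is cyclic (|G| = 106); a cyclic group of order m has exactly φ(d) elements of each order d | m, and none otherwise.
Here 106 is not a multiple of 77, so there are no elements of order 77.

0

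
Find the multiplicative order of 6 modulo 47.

23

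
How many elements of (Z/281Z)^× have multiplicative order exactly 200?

0

φ(281) = 281 − 1 = 280 = 2^3 · 5 · 7.
In a cyclic group of order 280, there are φ(d) elements of order d for each divisor d of 280, and zero for non-divisors.
Here 280 is not a multiple of 200, so there are no elements of order 200.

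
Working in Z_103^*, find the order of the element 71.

By Lagrange's theorem, ord_103(71) divides φ(103) = 103 − 1 = 102 = 2 · 3 · 17.
Divisors of 102: 1, 2, 3, 6, 17, 34, 51, 102.
Check 71^d mod 103 for each divisor in increasing order:
71^1 ≡ 71
71^2 ≡ 97
71^3 ≡ 89
71^6 ≡ 93
71^17 ≡ 57
71^34 ≡ 56
71^51 ≡ 102
71^102 ≡ 1
Therefore the multiplicative order of 71 modulo 103 is 102.

102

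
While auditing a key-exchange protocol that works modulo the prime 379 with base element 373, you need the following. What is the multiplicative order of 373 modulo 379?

126

By Lagrange's theorem, ord_379(373) divides φ(379) = 379 − 1 = 378 = 2 · 3^3 · 7.
Divisors of 378: 1, 2, 3, 6, 7, 9, 14, 18, 21, 27, 42, 54, 63, 126, 189, 378.
Check 373^d mod 379 for each divisor in increasing order:
373^1 ≡ 373 (mod 379)
373^2 ≡ 36 (mod 379)
373^3 ≡ 163 (mod 379)
373^6 ≡ 39 (mod 379)
373^7 ≡ 145 (mod 379)
373^9 ≡ 293 (mod 379)
373^14 ≡ 180 (mod 379)
373^18 ≡ 195 (mod 379)
373^21 ≡ 328 (mod 379)
373^27 ≡ 285 (mod 379)
373^42 ≡ 327 (mod 379)
373^54 ≡ 119 (mod 379)
373^63 ≡ 378 (mod 379)
373^126 ≡ 1 (mod 379) ✓
The smallest such exponent is 126, so the order of 373 is 126.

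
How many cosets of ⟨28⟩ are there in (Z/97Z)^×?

The order of 28 must divide φ(97) = 97 − 1 = 96 = 2^5 · 3.
Divisors of 96: 1, 2, 3, 4, 6, 8, 12, 16, 24, 32, 48, 96.
Compute 28^d (mod 97) for the divisors d until we hit 1:
28^1 ≡ 28
28^2 ≡ 8
28^3 ≡ 30
28^4 ≡ 64
28^6 ≡ 27
28^8 ≡ 22
28^12 ≡ 50
28^16 ≡ 96
28^24 ≡ 75
28^32 ≡ 1
So ord_97(28) = 32, hence |⟨28⟩| = 32.
[(Z/97Z)^× : ⟨28⟩] = 96/32 = 3.

3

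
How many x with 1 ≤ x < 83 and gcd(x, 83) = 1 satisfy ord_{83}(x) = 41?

40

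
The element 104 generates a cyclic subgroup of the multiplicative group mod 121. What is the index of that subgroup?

ord(104) | φ(121) = φ(11^2) = 11·(11−1) = 110 = 2 · 5 · 11.
Divisors of 110: 1, 2, 5, 10, 11, 22, 55, 110.
Evaluate successive powers at the divisors of 110:
104^1 ≡ 104 (mod 121)
104^2 ≡ 47 (mod 121)
104^5 ≡ 78 (mod 121)
104^10 ≡ 34 (mod 121)
104^11 ≡ 27 (mod 121)
104^22 ≡ 3 (mod 121)
104^55 ≡ 1 (mod 121) ✓
Thus |⟨104⟩| = ord(104) = 55.
Index = |(Z/121Z)^×| / |⟨104⟩| = 110 / 55 = 2.

2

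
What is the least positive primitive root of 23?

φ(23) = 23 − 1 = 22 = 2 · 11.
g is a primitive root iff g^(22/q) ≢ 1 (mod 23) for each prime q ∈ {2, 11}.
g = 2: 2^11 ≡ 1 — hits 1, so not a primitive root.
g = 3: 3^11 ≡ 1 — hits 1, so not a primitive root.
g = 4: 4^11 ≡ 1 — hits 1, so not a primitive root.
g = 5: 5^11 ≡ 22; 5^2 ≡ 2 — none is 1, so 5 is a primitive root.
Hence the least primitive root of 23 is 5.

5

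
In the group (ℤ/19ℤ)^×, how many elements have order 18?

6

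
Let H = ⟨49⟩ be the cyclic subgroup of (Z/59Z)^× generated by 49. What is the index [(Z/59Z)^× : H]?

2

By Lagrange's theorem, ord_59(49) divides φ(59) = 59 − 1 = 58 = 2 · 29.
Divisors of 58: 1, 2, 29, 58.
Evaluate successive powers at the divisors of 58:
49^1 ≡ 49 (mod 59)
49^2 ≡ 41 (mod 59)
49^29 ≡ 1 (mod 59) ✓
So ord_59(49) = 29, hence |⟨49⟩| = 29.
The index is φ(59) / ord(49) = 58 / 29 = 2.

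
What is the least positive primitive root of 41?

6

φ(41) = 41 − 1 = 40 = 2^3 · 5.
g is a primitive root iff g^(40/q) ≢ 1 (mod 41) for each prime q ∈ {2, 5}.
g = 2: 2^20 ≡ 1 — hits 1, so not a primitive root.
g = 3: 3^20 ≡ 40; 3^8 ≡ 1 — hits 1, so not a primitive root.
g = 4: 4^20 ≡ 1 — hits 1, so not a primitive root.
g = 5: 5^20 ≡ 1 — hits 1, so not a primitive root.
g = 6: 6^20 ≡ 40; 6^8 ≡ 10 — none is 1, so 6 is a primitive root.
So 6 is the smallest generator of (Z/41Z)^×.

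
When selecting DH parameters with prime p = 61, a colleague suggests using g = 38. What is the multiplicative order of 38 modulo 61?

20

ord(38) | φ(61) = 61 − 1 = 60 = 2^2 · 3 · 5.
Divisors of 60: 1, 2, 3, 4, 5, 6, 10, 12, 15, 20, 30, 60.
Check 38^d mod 61 for each divisor in increasing order:
38^1 ≡ 38 (mod 61)
38^2 ≡ 41 (mod 61)
38^3 ≡ 33 (mod 61)
38^4 ≡ 34 (mod 61)
38^5 ≡ 11 (mod 61)
38^6 ≡ 52 (mod 61)
38^10 ≡ 60 (mod 61)
38^12 ≡ 20 (mod 61)
38^15 ≡ 50 (mod 61)
38^20 ≡ 1 (mod 61) ✓
So ord_61(38) = 20.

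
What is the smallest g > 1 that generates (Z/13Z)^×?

φ(13) = 13 − 1 = 12 = 2^2 · 3.
Test candidates g = 2, 3, … against the prime factors q ∈ {2, 3} of φ(13): g is a generator iff g^(12/q) ≢ 1 for every such q.
g = 2: 2^6 ≡ 12; 2^4 ≡ 3 — none is 1, so 2 is a primitive root.
Hence the least primitive root of 13 is 2.

2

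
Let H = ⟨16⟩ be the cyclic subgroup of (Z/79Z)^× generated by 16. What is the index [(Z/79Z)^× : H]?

By Lagrange's theorem, ord_79(16) divides φ(79) = 79 − 1 = 78 = 2 · 3 · 13.
Divisors of 78: 1, 2, 3, 6, 13, 26, 39, 78.
Compute 16^d (mod 79) for the divisors d until we hit 1:
16^1 ≡ 16
16^2 ≡ 19
16^3 ≡ 67
16^6 ≡ 65
16^13 ≡ 55
16^26 ≡ 23
16^39 ≡ 1
Thus |⟨16⟩| = ord(16) = 39.
[(Z/79Z)^× : ⟨16⟩] = 78/39 = 2.

2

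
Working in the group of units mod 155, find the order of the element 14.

30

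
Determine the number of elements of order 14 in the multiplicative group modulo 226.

φ(226) = φ(2)·φ(113) = 1·112 = 112 = 2^4 · 7.
In a cyclic group of order 112, there are φ(d) elements of order d for each divisor d of 112, and zero for non-divisors.
14 = 2 · 7 divides 112, and φ(14) = 6.

6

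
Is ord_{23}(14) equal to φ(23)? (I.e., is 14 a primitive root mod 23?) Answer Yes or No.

φ(23) = 23 − 1 = 22 = 2 · 11.
Test 14^(22/q) mod 23 for each prime factor q of 22:
14^11 ≡ 22 (mod 23)  [q = 2: ≢ 1 ✓]
14^2 ≡ 12 (mod 23)  [q = 11: ≢ 1 ✓]
None equal 1, so ord_23(14) = 22: 14 is a primitive root.

Yes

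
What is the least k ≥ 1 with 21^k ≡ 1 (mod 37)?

18

ord(21) | φ(37) = 37 − 1 = 36 = 2^2 · 3^2.
Divisors of 36: 1, 2, 3, 4, 6, 9, 12, 18, 36.
Evaluate successive powers at the divisors of 36:
21^1 ≡ 21
21^2 ≡ 34
21^3 ≡ 11
21^4 ≡ 9
21^6 ≡ 10
21^9 ≡ 36
21^12 ≡ 26
21^18 ≡ 1
Hence ord(21) = 18.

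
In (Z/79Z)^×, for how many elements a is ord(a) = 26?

12

φ(79) = 79 − 1 = 78 = 2 · 3 · 13.
Since (Z/79Z)^× is cyclic of order 78, the number of elements of order d is φ(d) when d | 78 and 0 otherwise.
26 = 2 · 13 divides 78, and φ(26) = 12.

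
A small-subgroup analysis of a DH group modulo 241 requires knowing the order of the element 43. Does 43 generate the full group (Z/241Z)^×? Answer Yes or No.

No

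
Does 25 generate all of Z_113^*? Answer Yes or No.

φ(113) = 113 − 1 = 112 = 2^4 · 7.
Test 25^(112/q) mod 113 for each prime factor q of 112:
25^56 ≡ 1 (mod 113)  [q = 2: ≡ 1 ✗]
25^16 ≡ 109 (mod 113)  [q = 7: ≢ 1 ✓]
The check at q = 2 fails, so 25 generates a proper subgroup.

No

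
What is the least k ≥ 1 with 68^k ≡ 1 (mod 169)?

ord(68) | φ(169) = φ(13^2) = 13·(13−1) = 156 = 2^2 · 3 · 13.
Divisors of 156: 1, 2, 3, 4, 6, 12, 13, 26, 39, 52, 78, 156.
Check 68^d mod 169 for each divisor in increasing order:
68^1 ≡ 68
68^2 ≡ 61
68^3 ≡ 92
68^4 ≡ 3
68^6 ≡ 14
68^12 ≡ 27
68^13 ≡ 146
68^26 ≡ 22
68^39 ≡ 1
The smallest such exponent is 39, so the order of 68 is 39.

39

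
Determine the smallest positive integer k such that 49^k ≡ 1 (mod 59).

Since 49 ∈ (Z/59Z)^×, its order divides φ(59) = 59 − 1 = 58 = 2 · 29.
Divisors of 58: 1, 2, 29, 58.
Check 49^d mod 59 for each divisor in increasing order:
49^1 ≡ 49
49^2 ≡ 41
49^29 ≡ 1
So ord_59(49) = 29.

29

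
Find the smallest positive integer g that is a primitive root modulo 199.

φ(199) = 199 − 1 = 198 = 2 · 3^2 · 11.
Test candidates g = 2, 3, … against the prime factors q ∈ {2, 3, 11} of φ(199): g is a generator iff g^(198/q) ≢ 1 for every such q.
g = 2: 2^99 ≡ 1 — hits 1, so not a primitive root.
g = 3: 3^99 ≡ 198; 3^66 ≡ 106; 3^18 ≡ 125 — none is 1, so 3 is a primitive root.
So 3 is the smallest generator of (Z/199Z)^×.

3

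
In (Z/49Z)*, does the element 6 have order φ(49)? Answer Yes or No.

φ(49) = φ(7^2) = 7·(7−1) = 42 = 2 · 3 · 7.
It suffices to check that the order of 6 is not a proper divisor of 42: compute 6^(42/q) for q ∈ {2, 3, 7}.
6^21 ≡ 48 (mod 49)  [q = 2: ≢ 1 ✓]
6^14 ≡ 1 (mod 49)  [q = 3: ≡ 1 ✗]
6^6 ≡ 8 (mod 49)  [q = 7: ≢ 1 ✓]
Since 6^14 ≡ 1, the order of 6 divides 14 < 42, so 6 is not a primitive root.

No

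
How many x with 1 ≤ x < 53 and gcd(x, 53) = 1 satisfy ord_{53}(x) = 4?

2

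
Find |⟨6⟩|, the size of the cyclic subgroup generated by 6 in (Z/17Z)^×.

16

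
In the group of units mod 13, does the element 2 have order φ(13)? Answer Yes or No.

Yes

φ(13) = 13 − 1 = 12 = 2^2 · 3.
Test 2^(12/q) mod 13 for each prime factor q of 12:
2^6 ≡ 12 (mod 13)  [q = 2: ≢ 1 ✓]
2^4 ≡ 3 (mod 13)  [q = 3: ≢ 1 ✓]
Every test exponent gives a nontrivial residue, hence 2 generates the full group.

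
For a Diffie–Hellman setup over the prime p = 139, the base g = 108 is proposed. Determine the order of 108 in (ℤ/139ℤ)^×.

138

The order of 108 must divide φ(139) = 139 − 1 = 138 = 2 · 3 · 23.
Divisors of 138: 1, 2, 3, 6, 23, 46, 69, 138.
Evaluate successive powers at the divisors of 138:
108^1 ≡ 108
108^2 ≡ 127
108^3 ≡ 94
108^6 ≡ 79
108^23 ≡ 43
108^46 ≡ 42
108^69 ≡ 138
108^138 ≡ 1
So ord_139(108) = 138.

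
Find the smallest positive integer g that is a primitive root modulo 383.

5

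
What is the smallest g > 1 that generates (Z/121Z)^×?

2

φ(121) = φ(11^2) = 11·(11−1) = 110 = 2 · 5 · 11.
Test candidates g = 2, 3, … against the prime factors q ∈ {2, 5, 11} of φ(121): g is a generator iff g^(110/q) ≢ 1 for every such q.
g = 2: 2^55 ≡ 120; 2^22 ≡ 81; 2^10 ≡ 56 — none is 1, so 2 is a primitive root.
The smallest primitive root modulo 121 is 2.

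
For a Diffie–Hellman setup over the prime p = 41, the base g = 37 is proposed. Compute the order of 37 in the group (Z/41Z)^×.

By Lagrange's theorem, ord_41(37) divides φ(41) = 41 − 1 = 40 = 2^3 · 5.
Divisors of 40: 1, 2, 4, 5, 8, 10, 20, 40.
Evaluate successive powers at the divisors of 40:
37^1 ≡ 37 (mod 41)
37^2 ≡ 16 (mod 41)
37^4 ≡ 10 (mod 41)
37^5 ≡ 1 (mod 41) ✓
The smallest such exponent is 5, so the order of 37 is 5.

5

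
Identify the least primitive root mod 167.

φ(167) = 167 − 1 = 166 = 2 · 83.
Test candidates g = 2, 3, … against the prime factors q ∈ {2, 83} of φ(167): g is a generator iff g^(166/q) ≢ 1 for every such q.
g = 2: 2^83 ≡ 1 — hits 1, so not a primitive root.
g = 3: 3^83 ≡ 1 — hits 1, so not a primitive root.
g = 4: 4^83 ≡ 1 — hits 1, so not a primitive root.
g = 5: 5^83 ≡ 166; 5^2 ≡ 25 — none is 1, so 5 is a primitive root.
The smallest primitive root modulo 167 is 5.

5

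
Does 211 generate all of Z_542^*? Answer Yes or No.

φ(542) = φ(2)·φ(271) = 1·270 = 270 = 2 · 3^3 · 5.
An element g generates (Z/542Z)^× iff g^(270/q) ≢ 1 (mod 542) for each prime q ∈ {2, 3, 5}.
211^135 ≡ 1 (mod 542)  [q = 2: ≡ 1 ✗]
211^90 ≡ 513 (mod 542)  [q = 3: ≢ 1 ✓]
211^54 ≡ 1 (mod 542)  [q = 5: ≡ 1 ✗]
The check at q = 2 fails, so 211 generates a proper subgroup.

No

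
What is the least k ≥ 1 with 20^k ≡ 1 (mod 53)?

The order of 20 must divide φ(53) = 53 − 1 = 52 = 2^2 · 13.
Divisors of 52: 1, 2, 4, 13, 26, 52.
Compute 20^d (mod 53) for the divisors d until we hit 1:
20^1 ≡ 20 (mod 53)
20^2 ≡ 29 (mod 53)
20^4 ≡ 46 (mod 53)
20^13 ≡ 30 (mod 53)
20^26 ≡ 52 (mod 53)
20^52 ≡ 1 (mod 53) ✓
So ord_53(20) = 52.

52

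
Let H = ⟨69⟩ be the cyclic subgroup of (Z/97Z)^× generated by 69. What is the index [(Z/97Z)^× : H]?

3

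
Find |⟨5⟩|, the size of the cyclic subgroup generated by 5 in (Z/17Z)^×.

16

ord(5) | φ(17) = 17 − 1 = 16 = 2^4.
Divisors of 16: 1, 2, 4, 8, 16.
Evaluate successive powers at the divisors of 16:
5^1 ≡ 5 (mod 17)
5^2 ≡ 8 (mod 17)
5^4 ≡ 13 (mod 17)
5^8 ≡ 16 (mod 17)
5^16 ≡ 1 (mod 17) ✓
The smallest such exponent is 16, so the order of 5 is 16.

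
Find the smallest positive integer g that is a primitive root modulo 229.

φ(229) = 229 − 1 = 228 = 2^2 · 3 · 19.
Test candidates g = 2, 3, … against the prime factors q ∈ {2, 3, 19} of φ(229): g is a generator iff g^(228/q) ≢ 1 for every such q.
g = 2: 2^114 ≡ 228; 2^76 ≡ 1 — hits 1, so not a primitive root.
g = 3: 3^114 ≡ 1 — hits 1, so not a primitive root.
g = 4: 4^114 ≡ 1 — hits 1, so not a primitive root.
g = 5: 5^114 ≡ 1 — hits 1, so not a primitive root.
g = 6: 6^114 ≡ 228; 6^76 ≡ 134; 6^12 ≡ 165 — none is 1, so 6 is a primitive root.
The smallest primitive root modulo 229 is 6.

6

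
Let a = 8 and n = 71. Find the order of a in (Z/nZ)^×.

35

ord(8) | φ(71) = 71 − 1 = 70 = 2 · 5 · 7.
Divisors of 70: 1, 2, 5, 7, 10, 14, 35, 70.
Test each divisor d:
8^1 ≡ 8 (mod 71)
8^2 ≡ 64 (mod 71)
8^5 ≡ 37 (mod 71)
8^7 ≡ 25 (mod 71)
8^10 ≡ 20 (mod 71)
8^14 ≡ 57 (mod 71)
8^35 ≡ 1 (mod 71) ✓
Hence ord(8) = 35.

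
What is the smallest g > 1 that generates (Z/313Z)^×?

10

φ(313) = 313 − 1 = 312 = 2^3 · 3 · 13.
Test candidates g = 2, 3, … against the prime factors q ∈ {2, 3, 13} of φ(313): g is a generator iff g^(312/q) ≢ 1 for every such q.
g = 2: 2^156 ≡ 1 — hits 1, so not a primitive root.
g = 3: 3^156 ≡ 1 — hits 1, so not a primitive root.
g = 4: 4^156 ≡ 1 — hits 1, so not a primitive root.
g = 5: 5^156 ≡ 312; 5^104 ≡ 1 — hits 1, so not a primitive root.
g = 6: 6^156 ≡ 1 — hits 1, so not a primitive root.
g = 7: 7^156 ≡ 312; 7^104 ≡ 1 — hits 1, so not a primitive root.
g = 8: 8^156 ≡ 1 — hits 1, so not a primitive root.
g = 9: 9^156 ≡ 1 — hits 1, so not a primitive root.
g = 10: 10^156 ≡ 312; 10^104 ≡ 214; 10^24 ≡ 103 — none is 1, so 10 is a primitive root.
So 10 is the smallest generator of (Z/313Z)^×.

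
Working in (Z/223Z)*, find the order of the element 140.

222

ord(140) | φ(223) = 223 − 1 = 222 = 2 · 3 · 37.
Divisors of 222: 1, 2, 3, 6, 37, 74, 111, 222.
Check 140^d mod 223 for each divisor in increasing order:
140^1 ≡ 140 (mod 223)
140^2 ≡ 199 (mod 223)
140^3 ≡ 208 (mod 223)
140^6 ≡ 2 (mod 223)
140^37 ≡ 40 (mod 223)
140^74 ≡ 39 (mod 223)
140^111 ≡ 222 (mod 223)
140^222 ≡ 1 (mod 223) ✓
Hence ord(140) = 222.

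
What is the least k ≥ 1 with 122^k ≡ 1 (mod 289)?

By Lagrange's theorem, ord_289(122) divides φ(289) = φ(17^2) = 17·(17−1) = 272 = 2^4 · 17.
Divisors of 272: 1, 2, 4, 8, 16, 17, 34, 68, 136, 272.
Test each divisor d:
122^1 ≡ 122 (mod 289)
122^2 ≡ 145 (mod 289)
122^4 ≡ 217 (mod 289)
122^8 ≡ 271 (mod 289)
122^16 ≡ 35 (mod 289)
122^17 ≡ 224 (mod 289)
122^34 ≡ 179 (mod 289)
122^68 ≡ 251 (mod 289)
122^136 ≡ 288 (mod 289)
122^272 ≡ 1 (mod 289) ✓
Hence ord(122) = 272.

272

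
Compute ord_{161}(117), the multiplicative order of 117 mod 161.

66

Since 117 ∈ (Z/161Z)^×, its order divides φ(161) = φ(7·23) = (7−1)·(23−1) = 6·22 = 132 = 2^2 · 3 · 11.
Divisors of 132: 1, 2, 3, 4, 6, 11, 12, 22, 33, 44, 66, 132.
Check 117^d mod 161 for each divisor in increasing order:
117^1 ≡ 117 (mod 161)
117^2 ≡ 4 (mod 161)
117^3 ≡ 146 (mod 161)
117^4 ≡ 16 (mod 161)
117^6 ≡ 64 (mod 161)
117^11 ≡ 24 (mod 161)
117^12 ≡ 71 (mod 161)
117^22 ≡ 93 (mod 161)
117^33 ≡ 139 (mod 161)
117^44 ≡ 116 (mod 161)
117^66 ≡ 1 (mod 161) ✓
Therefore the multiplicative order of 117 modulo 161 is 66.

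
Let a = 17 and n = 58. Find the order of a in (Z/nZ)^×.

ord(17) | φ(58) = φ(2)·φ(29) = 1·28 = 28 = 2^2 · 7.
Divisors of 28: 1, 2, 4, 7, 14, 28.
Evaluate successive powers at the divisors of 28:
17^1 ≡ 17 (mod 58)
17^2 ≡ 57 (mod 58)
17^4 ≡ 1 (mod 58) ✓
Therefore the multiplicative order of 17 modulo 58 is 4.

4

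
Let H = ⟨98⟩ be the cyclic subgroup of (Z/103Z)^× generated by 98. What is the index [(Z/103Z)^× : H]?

2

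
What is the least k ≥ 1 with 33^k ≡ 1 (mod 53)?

52

Since 33 ∈ (Z/53Z)^×, its order divides φ(53) = 53 − 1 = 52 = 2^2 · 13.
Divisors of 52: 1, 2, 4, 13, 26, 52.
Compute 33^d (mod 53) for the divisors d until we hit 1:
33^1 ≡ 33 (mod 53)
33^2 ≡ 29 (mod 53)
33^4 ≡ 46 (mod 53)
33^13 ≡ 23 (mod 53)
33^26 ≡ 52 (mod 53)
33^52 ≡ 1 (mod 53) ✓
Therefore the multiplicative order of 33 modulo 53 is 52.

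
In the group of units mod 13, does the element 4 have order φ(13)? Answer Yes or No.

No

φ(13) = 13 − 1 = 12 = 2^2 · 3.
It suffices to check that the order of 4 is not a proper divisor of 12: compute 4^(12/q) for q ∈ {2, 3}.
4^6 ≡ 1 (mod 13)  [q = 2: ≡ 1 ✗]
4^4 ≡ 9 (mod 13)  [q = 3: ≢ 1 ✓]
Since 4^6 ≡ 1, the order of 4 divides 6 < 12, so 4 is not a primitive root.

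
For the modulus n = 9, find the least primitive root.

2

φ(9) = φ(3^2) = 3·(3−1) = 6 = 2 · 3.
g is a primitive root iff g^(6/q) ≢ 1 (mod 9) for each prime q ∈ {2, 3}.
g = 2: 2^3 ≡ 8; 2^2 ≡ 4 — none is 1, so 2 is a primitive root.
The smallest primitive root modulo 9 is 2.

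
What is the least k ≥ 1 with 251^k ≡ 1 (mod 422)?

The order of 251 must divide φ(422) = φ(2)·φ(211) = 1·210 = 210 = 2 · 3 · 5 · 7.
Divisors of 210: 1, 2, 3, 5, 6, 7, 10, 14, 15, 21, 30, 35, 42, 70, 105, 210.
Check 251^d mod 422 for each divisor in increasing order:
251^1 ≡ 251 (mod 422)
251^2 ≡ 123 (mod 422)
251^3 ≡ 67 (mod 422)
251^5 ≡ 223 (mod 422)
251^6 ≡ 269 (mod 422)
251^7 ≡ 421 (mod 422)
251^10 ≡ 355 (mod 422)
251^14 ≡ 1 (mod 422) ✓
The smallest such exponent is 14, so the order of 251 is 14.

14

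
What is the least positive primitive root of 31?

3

φ(31) = 31 − 1 = 30 = 2 · 3 · 5.
g is a primitive root iff g^(30/q) ≢ 1 (mod 31) for each prime q ∈ {2, 3, 5}.
g = 2: 2^15 ≡ 1 — hits 1, so not a primitive root.
g = 3: 3^15 ≡ 30; 3^10 ≡ 25; 3^6 ≡ 16 — none is 1, so 3 is a primitive root.
The smallest primitive root modulo 31 is 3.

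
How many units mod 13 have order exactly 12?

4

φ(13) = 13 − 1 = 12 = 2^2 · 3.
Since (Z/13Z)^× is cyclic of order 12, the number of elements of order d is φ(d) when d | 12 and 0 otherwise.
12 = 2^2 · 3 divides 12, and φ(12) = 4.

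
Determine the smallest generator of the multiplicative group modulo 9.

2

φ(9) = φ(3^2) = 3·(3−1) = 6 = 2 · 3.
g is a primitive root iff g^(6/q) ≢ 1 (mod 9) for each prime q ∈ {2, 3}.
g = 2: 2^3 ≡ 8; 2^2 ≡ 4 — none is 1, so 2 is a primitive root.
So 2 is the smallest generator of (Z/9Z)^×.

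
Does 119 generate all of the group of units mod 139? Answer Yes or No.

Yes

φ(139) = 139 − 1 = 138 = 2 · 3 · 23.
It suffices to check that the order of 119 is not a proper divisor of 138: compute 119^(138/q) for q ∈ {2, 3, 23}.
119^69 ≡ 138 (mod 139)  [q = 2: ≢ 1 ✓]
119^46 ≡ 96 (mod 139)  [q = 3: ≢ 1 ✓]
119^6 ≡ 91 (mod 139)  [q = 23: ≢ 1 ✓]
Every test exponent gives a nontrivial residue, hence 119 generates the full group.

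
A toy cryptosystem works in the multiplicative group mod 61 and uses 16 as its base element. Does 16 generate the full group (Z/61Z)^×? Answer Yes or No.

No

φ(61) = 61 − 1 = 60 = 2^2 · 3 · 5.
Test 16^(60/q) mod 61 for each prime factor q of 60:
16^30 ≡ 1 (mod 61)  [q = 2: ≡ 1 ✗]
16^20 ≡ 47 (mod 61)  [q = 3: ≢ 1 ✓]
16^12 ≡ 34 (mod 61)  [q = 5: ≢ 1 ✓]
The check at q = 2 fails, so 16 generates a proper subgroup.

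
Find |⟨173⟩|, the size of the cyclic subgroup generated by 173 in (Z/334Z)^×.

By Lagrange's theorem, ord_334(173) divides φ(334) = φ(2)·φ(167) = 1·166 = 166 = 2 · 83.
Divisors of 166: 1, 2, 83, 166.
Evaluate successive powers at the divisors of 166:
173^1 ≡ 173 (mod 334)
173^2 ≡ 203 (mod 334)
173^83 ≡ 1 (mod 334) ✓
The smallest such exponent is 83, so the order of 173 is 83.

83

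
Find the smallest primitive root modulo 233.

φ(233) = 233 − 1 = 232 = 2^3 · 29.
Test candidates g = 2, 3, … against the prime factors q ∈ {2, 29} of φ(233): g is a generator iff g^(232/q) ≢ 1 for every such q.
g = 2: 2^116 ≡ 1 — hits 1, so not a primitive root.
g = 3: 3^116 ≡ 232; 3^8 ≡ 37 — none is 1, so 3 is a primitive root.
The smallest primitive root modulo 233 is 3.

3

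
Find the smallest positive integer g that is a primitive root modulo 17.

3

φ(17) = 17 − 1 = 16 = 2^4.
g is a primitive root iff g^(16/q) ≢ 1 (mod 17) for each prime q ∈ {2}.
g = 2: 2^8 ≡ 1 — hits 1, so not a primitive root.
g = 3: 3^8 ≡ 16 — none is 1, so 3 is a primitive root.
The smallest primitive root modulo 17 is 3.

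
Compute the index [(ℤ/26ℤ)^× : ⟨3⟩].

4

The order of 3 must divide φ(26) = φ(2)·φ(13) = 1·12 = 12 = 2^2 · 3.
Divisors of 12: 1, 2, 3, 4, 6, 12.
Check 3^d mod 26 for each divisor in increasing order:
3^1 ≡ 3 (mod 26)
3^2 ≡ 9 (mod 26)
3^3 ≡ 1 (mod 26) ✓
Thus |⟨3⟩| = ord(3) = 3.
The index is φ(26) / ord(3) = 12 / 3 = 4.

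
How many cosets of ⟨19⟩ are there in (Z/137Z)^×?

ord(19) | φ(137) = 137 − 1 = 136 = 2^3 · 17.
Divisors of 136: 1, 2, 4, 8, 17, 34, 68, 136.
Evaluate successive powers at the divisors of 136:
19^1 ≡ 19 (mod 137)
19^2 ≡ 87 (mod 137)
19^4 ≡ 34 (mod 137)
19^8 ≡ 60 (mod 137)
19^17 ≡ 37 (mod 137)
19^34 ≡ 136 (mod 137)
19^68 ≡ 1 (mod 137) ✓
So ord_137(19) = 68, hence |⟨19⟩| = 68.
Index = |(Z/137Z)^×| / |⟨19⟩| = 136 / 68 = 2.

2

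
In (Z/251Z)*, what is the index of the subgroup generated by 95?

Since 95 ∈ (Z/251Z)^×, its order divides φ(251) = 251 − 1 = 250 = 2 · 5^3.
Divisors of 250: 1, 2, 5, 10, 25, 50, 125, 250.
Test each divisor d:
95^1 ≡ 95
95^2 ≡ 240
95^5 ≡ 200
95^10 ≡ 91
95^25 ≡ 102
95^50 ≡ 113
95^125 ≡ 250
95^250 ≡ 1
Thus |⟨95⟩| = ord(95) = 250.
Index = |(Z/251Z)^×| / |⟨95⟩| = 250 / 250 = 1.

1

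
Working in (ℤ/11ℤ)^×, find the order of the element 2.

10

Since 2 ∈ (Z/11Z)^×, its order divides φ(11) = 11 − 1 = 10 = 2 · 5.
Divisors of 10: 1, 2, 5, 10.
Evaluate successive powers at the divisors of 10:
2^1 ≡ 2 (mod 11)
2^2 ≡ 4 (mod 11)
2^5 ≡ 10 (mod 11)
2^10 ≡ 1 (mod 11) ✓
Hence ord(2) = 10.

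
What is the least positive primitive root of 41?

6

φ(41) = 41 − 1 = 40 = 2^3 · 5.
g is a primitive root iff g^(40/q) ≢ 1 (mod 41) for each prime q ∈ {2, 5}.
g = 2: 2^20 ≡ 1 — hits 1, so not a primitive root.
g = 3: 3^20 ≡ 40; 3^8 ≡ 1 — hits 1, so not a primitive root.
g = 4: 4^20 ≡ 1 — hits 1, so not a primitive root.
g = 5: 5^20 ≡ 1 — hits 1, so not a primitive root.
g = 6: 6^20 ≡ 40; 6^8 ≡ 10 — none is 1, so 6 is a primitive root.
So 6 is the smallest generator of (Z/41Z)^×.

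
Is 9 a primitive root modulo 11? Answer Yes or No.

No

φ(11) = 11 − 1 = 10 = 2 · 5.
9 is a primitive root mod 11 iff 9^(φ(11)/q) ≢ 1 for every prime q | φ(11), i.e. q ∈ {2, 5}.
9^5 ≡ 1 (mod 11)  [q = 2: ≡ 1 ✗]
9^2 ≡ 4 (mod 11)  [q = 5: ≢ 1 ✓]
The check at q = 2 fails, so 9 generates a proper subgroup.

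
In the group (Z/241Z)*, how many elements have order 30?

8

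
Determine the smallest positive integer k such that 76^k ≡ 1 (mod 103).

17

By Lagrange's theorem, ord_103(76) divides φ(103) = 103 − 1 = 102 = 2 · 3 · 17.
Divisors of 102: 1, 2, 3, 6, 17, 34, 51, 102.
Evaluate successive powers at the divisors of 102:
76^1 ≡ 76 (mod 103)
76^2 ≡ 8 (mod 103)
76^3 ≡ 93 (mod 103)
76^6 ≡ 100 (mod 103)
76^17 ≡ 1 (mod 103) ✓
So ord_103(76) = 17.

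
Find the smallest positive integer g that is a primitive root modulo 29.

φ(29) = 29 − 1 = 28 = 2^2 · 7.
Test candidates g = 2, 3, … against the prime factors q ∈ {2, 7} of φ(29): g is a generator iff g^(28/q) ≢ 1 for every such q.
g = 2: 2^14 ≡ 28; 2^4 ≡ 16 — none is 1, so 2 is a primitive root.
The smallest primitive root modulo 29 is 2.

2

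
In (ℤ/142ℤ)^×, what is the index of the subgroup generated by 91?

ord(91) | φ(142) = φ(2)·φ(71) = 1·70 = 70 = 2 · 5 · 7.
Divisors of 70: 1, 2, 5, 7, 10, 14, 35, 70.
Evaluate successive powers at the divisors of 70:
91^1 ≡ 91 (mod 142)
91^2 ≡ 45 (mod 142)
91^5 ≡ 101 (mod 142)
91^7 ≡ 1 (mod 142) ✓
So ord_142(91) = 7, hence |⟨91⟩| = 7.
The index is φ(142) / ord(91) = 70 / 7 = 10.

10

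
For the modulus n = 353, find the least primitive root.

3

φ(353) = 353 − 1 = 352 = 2^5 · 11.
g is a primitive root iff g^(352/q) ≢ 1 (mod 353) for each prime q ∈ {2, 11}.
g = 2: 2^176 ≡ 1 — hits 1, so not a primitive root.
g = 3: 3^176 ≡ 352; 3^32 ≡ 140 — none is 1, so 3 is a primitive root.
The smallest primitive root modulo 353 is 3.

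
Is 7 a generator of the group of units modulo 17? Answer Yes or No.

Yes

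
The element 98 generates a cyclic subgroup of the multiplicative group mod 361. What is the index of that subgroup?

1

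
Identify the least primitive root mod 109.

6

φ(109) = 109 − 1 = 108 = 2^2 · 3^3.
g is a primitive root iff g^(108/q) ≢ 1 (mod 109) for each prime q ∈ {2, 3}.
g = 2: 2^54 ≡ 108; 2^36 ≡ 1 — hits 1, so not a primitive root.
g = 3: 3^54 ≡ 1 — hits 1, so not a primitive root.
g = 4: 4^54 ≡ 1 — hits 1, so not a primitive root.
g = 5: 5^54 ≡ 1 — hits 1, so not a primitive root.
g = 6: 6^54 ≡ 108; 6^36 ≡ 63 — none is 1, so 6 is a primitive root.
So 6 is the smallest generator of (Z/109Z)^×.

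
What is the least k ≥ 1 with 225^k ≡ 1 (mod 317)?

ord(225) | φ(317) = 317 − 1 = 316 = 2^2 · 79.
Divisors of 316: 1, 2, 4, 79, 158, 316.
Check 225^d mod 317 for each divisor in increasing order:
225^1 ≡ 225
225^2 ≡ 222
225^4 ≡ 149
225^79 ≡ 1
Therefore the multiplicative order of 225 modulo 317 is 79.

79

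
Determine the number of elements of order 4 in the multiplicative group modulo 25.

φ(25) = φ(5^2) = 5·(5−1) = 20 = 2^2 · 5.
(Z/25Z)^× is cyclic (|G| = 20); a cyclic group of order m has exactly φ(d) elements of each order d | m, and none otherwise.
4 = 2^2 divides 20, and φ(4) = 2.

2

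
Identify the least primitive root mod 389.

φ(389) = 389 − 1 = 388 = 2^2 · 97.
g is a primitive root iff g^(388/q) ≢ 1 (mod 389) for each prime q ∈ {2, 97}.
g = 2: 2^194 ≡ 388; 2^4 ≡ 16 — none is 1, so 2 is a primitive root.
So 2 is the smallest generator of (Z/389Z)^×.

2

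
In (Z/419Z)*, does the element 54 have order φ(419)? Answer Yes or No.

Yes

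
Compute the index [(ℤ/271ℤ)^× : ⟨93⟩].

Since 93 ∈ (Z/271Z)^×, its order divides φ(271) = 271 − 1 = 270 = 2 · 3^3 · 5.
Divisors of 270: 1, 2, 3, 5, 6, 9, 10, 15, 18, 27, 30, 45, 54, 90, 135, 270.
Check 93^d mod 271 for each divisor in increasing order:
93^1 ≡ 93 (mod 271)
93^2 ≡ 248 (mod 271)
93^3 ≡ 29 (mod 271)
93^5 ≡ 146 (mod 271)
93^6 ≡ 28 (mod 271)
93^9 ≡ 270 (mod 271)
93^10 ≡ 178 (mod 271)
93^15 ≡ 243 (mod 271)
93^18 ≡ 1 (mod 271) ✓
So ord_271(93) = 18, hence |⟨93⟩| = 18.
[(Z/271Z)^× : ⟨93⟩] = 270/18 = 15.

15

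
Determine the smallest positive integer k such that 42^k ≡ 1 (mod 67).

22

The order of 42 must divide φ(67) = 67 − 1 = 66 = 2 · 3 · 11.
Divisors of 66: 1, 2, 3, 6, 11, 22, 33, 66.
Compute 42^d (mod 67) for the divisors d until we hit 1:
42^1 ≡ 42 (mod 67)
42^2 ≡ 22 (mod 67)
42^3 ≡ 53 (mod 67)
42^6 ≡ 62 (mod 67)
42^11 ≡ 66 (mod 67)
42^22 ≡ 1 (mod 67) ✓
So ord_67(42) = 22.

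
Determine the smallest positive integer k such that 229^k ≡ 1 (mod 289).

By Lagrange's theorem, ord_289(229) divides φ(289) = φ(17^2) = 17·(17−1) = 272 = 2^4 · 17.
Divisors of 272: 1, 2, 4, 8, 16, 17, 34, 68, 136, 272.
Test each divisor d:
229^1 ≡ 229
229^2 ≡ 132
229^4 ≡ 84
229^8 ≡ 120
229^16 ≡ 239
229^17 ≡ 110
229^34 ≡ 251
229^68 ≡ 288
229^136 ≡ 1
The smallest such exponent is 136, so the order of 229 is 136.

136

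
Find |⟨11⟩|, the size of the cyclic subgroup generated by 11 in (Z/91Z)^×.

12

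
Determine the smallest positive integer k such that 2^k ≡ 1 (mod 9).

6

Since 2 ∈ (Z/9Z)^×, its order divides φ(9) = φ(3^2) = 3·(3−1) = 6 = 2 · 3.
Divisors of 6: 1, 2, 3, 6.
Check 2^d mod 9 for each divisor in increasing order:
2^1 ≡ 2 (mod 9)
2^2 ≡ 4 (mod 9)
2^3 ≡ 8 (mod 9)
2^6 ≡ 1 (mod 9) ✓
So ord_9(2) = 6.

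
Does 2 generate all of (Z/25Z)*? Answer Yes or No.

φ(25) = φ(5^2) = 5·(5−1) = 20 = 2^2 · 5.
An element g generates (Z/25Z)^× iff g^(20/q) ≢ 1 (mod 25) for each prime q ∈ {2, 5}.
2^10 ≡ 24 (mod 25)  [q = 2: ≢ 1 ✓]
2^4 ≡ 16 (mod 25)  [q = 5: ≢ 1 ✓]
All checks pass, so 2 has order 20 and is a primitive root modulo 25.

Yes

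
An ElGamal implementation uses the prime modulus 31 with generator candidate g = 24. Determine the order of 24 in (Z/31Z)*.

30

By Lagrange's theorem, ord_31(24) divides φ(31) = 31 − 1 = 30 = 2 · 3 · 5.
Divisors of 30: 1, 2, 3, 5, 6, 10, 15, 30.
Evaluate successive powers at the divisors of 30:
24^1 ≡ 24 (mod 31)
24^2 ≡ 18 (mod 31)
24^3 ≡ 29 (mod 31)
24^5 ≡ 26 (mod 31)
24^6 ≡ 4 (mod 31)
24^10 ≡ 25 (mod 31)
24^15 ≡ 30 (mod 31)
24^30 ≡ 1 (mod 31) ✓
Therefore the multiplicative order of 24 modulo 31 is 30.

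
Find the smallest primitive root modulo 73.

5

φ(73) = 73 − 1 = 72 = 2^3 · 3^2.
g is a primitive root iff g^(72/q) ≢ 1 (mod 73) for each prime q ∈ {2, 3}.
g = 2: 2^36 ≡ 1 — hits 1, so not a primitive root.
g = 3: 3^36 ≡ 1 — hits 1, so not a primitive root.
g = 4: 4^36 ≡ 1 — hits 1, so not a primitive root.
g = 5: 5^36 ≡ 72; 5^24 ≡ 8 — none is 1, so 5 is a primitive root.
Hence the least primitive root of 73 is 5.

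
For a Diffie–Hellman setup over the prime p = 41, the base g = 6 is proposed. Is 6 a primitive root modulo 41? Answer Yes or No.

φ(41) = 41 − 1 = 40 = 2^3 · 5.
It suffices to check that the order of 6 is not a proper divisor of 40: compute 6^(40/q) for q ∈ {2, 5}.
6^20 ≡ 40 (mod 41)  [q = 2: ≢ 1 ✓]
6^8 ≡ 10 (mod 41)  [q = 5: ≢ 1 ✓]
All checks pass, so 6 has order 40 and is a primitive root modulo 41.

Yes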